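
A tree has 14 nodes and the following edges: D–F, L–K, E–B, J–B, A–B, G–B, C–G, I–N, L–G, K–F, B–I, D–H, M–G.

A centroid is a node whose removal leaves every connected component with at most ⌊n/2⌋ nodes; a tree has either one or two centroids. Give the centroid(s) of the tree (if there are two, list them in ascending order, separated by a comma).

If G is removed the pieces have sizes 6, 5, 1, 1, all ≤ ⌊14/2⌋ = 7.
Every other node leaves some component of size > 7, so the centroid is unique.

G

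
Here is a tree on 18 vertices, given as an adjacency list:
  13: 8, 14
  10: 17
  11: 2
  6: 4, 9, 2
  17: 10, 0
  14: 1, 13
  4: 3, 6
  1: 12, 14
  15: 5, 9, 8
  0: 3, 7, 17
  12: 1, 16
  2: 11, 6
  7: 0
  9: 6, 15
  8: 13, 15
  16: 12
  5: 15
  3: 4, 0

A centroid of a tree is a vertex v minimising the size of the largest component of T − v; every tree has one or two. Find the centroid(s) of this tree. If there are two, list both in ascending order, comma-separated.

6, 9

Delete 6: the remaining components have sizes 9, 6, 2. Max 9 ≤ 9, so 6 is a centroid.
Its neighbour 9 also leaves a largest component of size 9, so both are centroids.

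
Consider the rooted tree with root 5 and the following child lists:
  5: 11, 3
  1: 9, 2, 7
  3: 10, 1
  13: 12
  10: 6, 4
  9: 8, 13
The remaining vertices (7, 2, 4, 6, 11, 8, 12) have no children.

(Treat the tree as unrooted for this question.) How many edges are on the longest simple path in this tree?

6

BFS from 11 reaches 12 last, at distance 6; BFS from 12 confirms no node is farther.
Path: 11 - 5 - 3 - 1 - 9 - 13 - 12.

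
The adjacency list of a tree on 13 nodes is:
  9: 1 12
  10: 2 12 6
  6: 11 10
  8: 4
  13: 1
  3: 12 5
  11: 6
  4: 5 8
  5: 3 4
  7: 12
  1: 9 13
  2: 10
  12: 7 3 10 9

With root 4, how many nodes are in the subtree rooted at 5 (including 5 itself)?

The subtree rooted at 5 contains: 5, 3, 12, 10, 7, 9, 2, 6, 1, 11, 13 — 11 nodes.

11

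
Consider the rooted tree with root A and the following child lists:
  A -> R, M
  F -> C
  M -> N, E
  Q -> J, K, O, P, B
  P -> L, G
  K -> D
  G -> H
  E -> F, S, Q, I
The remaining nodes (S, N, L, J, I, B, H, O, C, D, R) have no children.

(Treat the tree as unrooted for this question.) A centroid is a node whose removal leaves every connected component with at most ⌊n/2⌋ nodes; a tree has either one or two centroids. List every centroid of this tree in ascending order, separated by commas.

Q

Delete Q: the remaining components have sizes 9, 4, 2, 1, 1, 1. Max 9 ≤ 9, so Q is a centroid.
No neighbour of Q does as well, so Q is the unique centroid.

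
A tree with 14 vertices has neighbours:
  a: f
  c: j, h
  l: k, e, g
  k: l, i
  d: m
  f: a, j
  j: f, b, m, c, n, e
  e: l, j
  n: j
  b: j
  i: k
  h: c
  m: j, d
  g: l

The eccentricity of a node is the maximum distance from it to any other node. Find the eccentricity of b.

A farthest node from b is i.
The path b-j-e-l-k-i has 5 edges.

5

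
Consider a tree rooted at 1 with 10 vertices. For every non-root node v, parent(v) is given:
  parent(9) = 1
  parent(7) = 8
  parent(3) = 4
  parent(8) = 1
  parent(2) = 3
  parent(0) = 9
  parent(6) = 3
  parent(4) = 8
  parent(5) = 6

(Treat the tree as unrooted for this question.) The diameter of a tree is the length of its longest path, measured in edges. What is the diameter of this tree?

7

BFS from 0 reaches 5 last, at distance 7; BFS from 5 confirms no node is farther.
Path: 0–9–1–8–4–3–6–5.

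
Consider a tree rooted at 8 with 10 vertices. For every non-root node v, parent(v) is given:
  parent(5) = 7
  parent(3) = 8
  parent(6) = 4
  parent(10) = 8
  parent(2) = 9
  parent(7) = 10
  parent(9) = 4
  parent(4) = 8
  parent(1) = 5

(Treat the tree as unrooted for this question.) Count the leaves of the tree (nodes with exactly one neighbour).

Exactly 4 nodes have a single neighbour: 1, 2, 3, 6.

4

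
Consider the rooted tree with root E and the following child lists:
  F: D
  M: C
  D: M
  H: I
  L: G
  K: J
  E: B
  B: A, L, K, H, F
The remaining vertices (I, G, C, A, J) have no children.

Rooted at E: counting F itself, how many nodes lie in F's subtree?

4

Descendants of F (including itself): F, D, M, C. That's 4.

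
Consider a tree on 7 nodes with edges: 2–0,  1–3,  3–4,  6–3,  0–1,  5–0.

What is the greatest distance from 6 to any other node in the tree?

Distances from 6 peak at 4, attained at 5 (2 also at distance 4).
6 – 3 – 1 – 0 – 5

4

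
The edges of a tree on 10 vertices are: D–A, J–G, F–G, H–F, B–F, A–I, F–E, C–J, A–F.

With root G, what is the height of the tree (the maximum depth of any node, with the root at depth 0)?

3

D sits deepest: G – F – A – D — 3 edges from the root.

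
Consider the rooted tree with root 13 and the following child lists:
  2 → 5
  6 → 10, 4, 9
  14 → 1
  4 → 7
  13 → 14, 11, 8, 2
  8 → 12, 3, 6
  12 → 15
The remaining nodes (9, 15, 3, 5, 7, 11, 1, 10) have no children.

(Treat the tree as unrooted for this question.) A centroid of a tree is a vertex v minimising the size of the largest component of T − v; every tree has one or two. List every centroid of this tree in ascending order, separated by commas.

Removing 8 splits the tree into components of sizes 6, 5, 2, 1; the largest is 6 ≤ ⌊15/2⌋ = 7.
No neighbour of 8 does as well, so 8 is the unique centroid.

8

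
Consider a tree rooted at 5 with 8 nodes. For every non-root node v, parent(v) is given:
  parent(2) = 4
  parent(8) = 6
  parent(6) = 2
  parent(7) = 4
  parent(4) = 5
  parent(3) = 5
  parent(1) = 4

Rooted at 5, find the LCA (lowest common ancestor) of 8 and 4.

4

8's ancestor chain is 8, 6, 2, 4, 5 and 4's is 4, 5; they first meet at 4.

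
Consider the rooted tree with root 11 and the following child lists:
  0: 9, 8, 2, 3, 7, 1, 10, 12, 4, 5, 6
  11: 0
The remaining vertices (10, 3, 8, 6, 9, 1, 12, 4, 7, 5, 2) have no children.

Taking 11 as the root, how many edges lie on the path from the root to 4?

2

Path from 11 to 4: 11–0–4, which has 2 edges.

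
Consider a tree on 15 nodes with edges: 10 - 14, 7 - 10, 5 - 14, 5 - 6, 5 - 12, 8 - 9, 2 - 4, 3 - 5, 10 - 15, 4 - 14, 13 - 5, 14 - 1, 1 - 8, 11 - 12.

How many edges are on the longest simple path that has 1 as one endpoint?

The node farthest from 1 is 11, via 1 – 14 – 5 – 12 – 11 — 4 edges.

4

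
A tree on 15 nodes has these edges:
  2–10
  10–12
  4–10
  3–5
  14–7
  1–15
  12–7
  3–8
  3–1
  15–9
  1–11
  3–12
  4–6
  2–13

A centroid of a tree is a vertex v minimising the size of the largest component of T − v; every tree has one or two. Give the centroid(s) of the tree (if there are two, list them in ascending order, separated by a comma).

12

Removing 12 splits the tree into components of sizes 7, 5, 2; the largest is 7 ≤ ⌊15/2⌋ = 7.
Every other node leaves some component of size > 7, so the centroid is unique.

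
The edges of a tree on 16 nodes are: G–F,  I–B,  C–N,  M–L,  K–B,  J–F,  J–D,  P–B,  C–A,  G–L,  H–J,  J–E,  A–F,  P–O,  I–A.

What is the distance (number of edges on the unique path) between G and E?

3

Walking from G: G – F – J – E. Length 3.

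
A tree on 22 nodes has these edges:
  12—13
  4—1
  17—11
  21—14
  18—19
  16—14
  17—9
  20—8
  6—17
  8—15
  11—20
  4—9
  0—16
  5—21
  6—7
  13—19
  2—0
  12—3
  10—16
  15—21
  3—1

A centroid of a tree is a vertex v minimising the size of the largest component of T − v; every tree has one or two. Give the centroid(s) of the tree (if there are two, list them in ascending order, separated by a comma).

11, 17

Delete 17: the remaining components have sizes 11, 8, 2. Max 11 ≤ 11, so 17 is a centroid.
Its neighbour 11 also leaves a largest component of size 11, so both are centroids.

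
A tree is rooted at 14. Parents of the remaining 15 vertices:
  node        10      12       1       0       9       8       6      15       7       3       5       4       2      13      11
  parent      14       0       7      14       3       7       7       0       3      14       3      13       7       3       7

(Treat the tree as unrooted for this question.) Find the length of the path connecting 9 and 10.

3

Walking from 9: 9 – 3 – 14 – 10. Length 3.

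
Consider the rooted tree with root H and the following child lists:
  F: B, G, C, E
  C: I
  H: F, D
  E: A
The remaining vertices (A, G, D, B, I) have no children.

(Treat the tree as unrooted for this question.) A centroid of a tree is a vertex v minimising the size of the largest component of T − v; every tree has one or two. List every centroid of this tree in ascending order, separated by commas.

F

If F is removed the pieces have sizes 2, 2, 2, 1, 1, all ≤ ⌊9/2⌋ = 4.
Every other node leaves some component of size > 4, so the centroid is unique.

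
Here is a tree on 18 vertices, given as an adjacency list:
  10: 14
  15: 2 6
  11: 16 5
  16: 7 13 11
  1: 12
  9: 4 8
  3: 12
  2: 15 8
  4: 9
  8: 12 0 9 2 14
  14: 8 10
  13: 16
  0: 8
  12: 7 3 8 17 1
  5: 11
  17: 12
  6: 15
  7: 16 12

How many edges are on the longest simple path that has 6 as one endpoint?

Distances from 6 peak at 8, attained at 5.
6 – 15 – 2 – 8 – 12 – 7 – 16 – 11 – 5

8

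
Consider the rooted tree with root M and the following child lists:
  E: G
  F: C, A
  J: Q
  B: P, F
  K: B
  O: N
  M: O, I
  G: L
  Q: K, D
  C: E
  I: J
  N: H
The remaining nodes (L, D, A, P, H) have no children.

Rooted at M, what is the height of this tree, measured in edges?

L sits deepest: M–I–J–Q–K–B–F–C–E–G–L — 10 edges from the root.

10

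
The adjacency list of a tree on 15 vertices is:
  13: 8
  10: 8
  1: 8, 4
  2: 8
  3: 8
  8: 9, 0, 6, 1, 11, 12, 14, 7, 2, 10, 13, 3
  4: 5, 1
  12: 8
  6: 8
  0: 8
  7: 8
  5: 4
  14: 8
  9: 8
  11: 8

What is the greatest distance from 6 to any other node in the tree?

Distances from 6 peak at 4, attained at 5.
6 – 8 – 1 – 4 – 5

4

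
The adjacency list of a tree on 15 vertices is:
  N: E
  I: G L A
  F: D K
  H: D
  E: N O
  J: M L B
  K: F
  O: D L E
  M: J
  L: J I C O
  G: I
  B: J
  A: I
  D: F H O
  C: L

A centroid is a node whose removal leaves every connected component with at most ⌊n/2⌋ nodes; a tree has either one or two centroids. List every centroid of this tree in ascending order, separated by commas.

L

Delete L: the remaining components have sizes 7, 3, 3, 1. Max 7 ≤ 7, so L is a centroid.
Every other node leaves some component of size > 7, so the centroid is unique.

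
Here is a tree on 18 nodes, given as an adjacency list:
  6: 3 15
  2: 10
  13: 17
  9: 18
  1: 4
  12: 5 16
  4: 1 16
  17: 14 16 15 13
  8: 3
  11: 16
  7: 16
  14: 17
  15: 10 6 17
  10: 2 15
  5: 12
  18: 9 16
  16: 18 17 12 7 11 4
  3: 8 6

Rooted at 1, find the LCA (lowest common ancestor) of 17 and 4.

4

17's ancestor chain is 17, 16, 4, 1 and 4's is 4, 1; they first meet at 4.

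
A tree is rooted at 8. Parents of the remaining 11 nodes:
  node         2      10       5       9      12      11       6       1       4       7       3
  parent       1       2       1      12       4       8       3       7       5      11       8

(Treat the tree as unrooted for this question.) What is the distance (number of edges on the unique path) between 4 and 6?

Walking from 4: 4 – 5 – 1 – 7 – 11 – 8 – 3 – 6. Length 7.

7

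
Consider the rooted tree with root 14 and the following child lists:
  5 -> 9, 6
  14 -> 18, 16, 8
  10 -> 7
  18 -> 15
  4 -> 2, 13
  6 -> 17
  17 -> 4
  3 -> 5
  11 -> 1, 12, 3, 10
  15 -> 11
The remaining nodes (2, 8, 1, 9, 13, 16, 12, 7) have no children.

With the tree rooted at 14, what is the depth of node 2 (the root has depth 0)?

Path from 14 to 2: 14–18–15–11–3–5–6–17–4–2, which has 9 edges.

9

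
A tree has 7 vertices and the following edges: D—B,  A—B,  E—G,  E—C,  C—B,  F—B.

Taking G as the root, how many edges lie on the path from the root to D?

4

Climbing from D to the root: D–B–C–E–G. That's 4 steps.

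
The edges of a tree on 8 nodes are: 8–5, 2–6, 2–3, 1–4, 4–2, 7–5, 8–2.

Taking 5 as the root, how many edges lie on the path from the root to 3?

Path from 5 to 3: 5 → 8 → 2 → 3, which has 3 edges.

3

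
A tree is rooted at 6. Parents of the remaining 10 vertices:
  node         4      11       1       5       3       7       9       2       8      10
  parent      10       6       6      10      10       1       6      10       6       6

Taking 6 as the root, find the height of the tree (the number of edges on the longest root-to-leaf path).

A deepest node is 3, reached by 6 – 10 – 3.
That path has 2 edges, so the height is 2.

2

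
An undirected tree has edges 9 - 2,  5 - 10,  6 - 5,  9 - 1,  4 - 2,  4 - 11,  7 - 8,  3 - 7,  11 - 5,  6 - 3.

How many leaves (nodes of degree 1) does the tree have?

3

Degree-1 nodes: 1, 8, 10 — 3 of them.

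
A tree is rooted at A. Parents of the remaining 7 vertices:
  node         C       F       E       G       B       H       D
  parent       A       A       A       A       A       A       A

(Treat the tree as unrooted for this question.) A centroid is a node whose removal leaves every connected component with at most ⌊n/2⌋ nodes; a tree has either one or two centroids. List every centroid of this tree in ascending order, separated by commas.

If A is removed the pieces have sizes 1, 1, 1, 1, 1, 1, 1, all ≤ ⌊8/2⌋ = 4.
No neighbour of A does as well, so A is the unique centroid.

A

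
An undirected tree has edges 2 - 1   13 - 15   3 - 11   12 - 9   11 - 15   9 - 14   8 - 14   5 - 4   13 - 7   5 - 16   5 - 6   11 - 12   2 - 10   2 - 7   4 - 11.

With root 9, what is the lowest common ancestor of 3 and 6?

Ancestors of 3 (toward the root): 3, 11, 12, 9.
Ancestors of 6: 6, 5, 4, 11, 12, 9.
The deepest node appearing in both lists is 11.

11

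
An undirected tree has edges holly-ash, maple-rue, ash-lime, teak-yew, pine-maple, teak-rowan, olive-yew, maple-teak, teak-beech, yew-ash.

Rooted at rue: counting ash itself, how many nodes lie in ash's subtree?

3

The subtree rooted at ash contains: ash, holly, lime — 3 nodes.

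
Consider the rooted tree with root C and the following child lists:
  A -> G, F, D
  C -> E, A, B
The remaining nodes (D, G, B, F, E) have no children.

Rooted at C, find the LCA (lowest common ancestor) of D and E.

C

D's ancestor chain is D, A, C and E's is E, C; they first meet at C.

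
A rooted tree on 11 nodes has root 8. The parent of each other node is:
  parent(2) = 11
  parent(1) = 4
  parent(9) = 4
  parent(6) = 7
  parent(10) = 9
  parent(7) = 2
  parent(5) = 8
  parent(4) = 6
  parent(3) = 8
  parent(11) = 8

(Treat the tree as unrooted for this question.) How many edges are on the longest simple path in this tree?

8

BFS from 5 reaches 10 last, at distance 8; BFS from 10 confirms no node is farther.
Path: 5 – 8 – 11 – 2 – 7 – 6 – 4 – 9 – 10.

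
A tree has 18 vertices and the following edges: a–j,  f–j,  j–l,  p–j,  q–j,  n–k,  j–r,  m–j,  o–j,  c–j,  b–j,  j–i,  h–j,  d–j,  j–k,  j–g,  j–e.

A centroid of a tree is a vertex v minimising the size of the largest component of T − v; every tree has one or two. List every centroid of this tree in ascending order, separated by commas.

Removing j splits the tree into components of sizes 2, 1, 1, 1, 1, 1, 1, 1, 1, 1, 1, 1, 1, 1, 1, 1; the largest is 2 ≤ ⌊18/2⌋ = 9.
No neighbour of j does as well, so j is the unique centroid.

j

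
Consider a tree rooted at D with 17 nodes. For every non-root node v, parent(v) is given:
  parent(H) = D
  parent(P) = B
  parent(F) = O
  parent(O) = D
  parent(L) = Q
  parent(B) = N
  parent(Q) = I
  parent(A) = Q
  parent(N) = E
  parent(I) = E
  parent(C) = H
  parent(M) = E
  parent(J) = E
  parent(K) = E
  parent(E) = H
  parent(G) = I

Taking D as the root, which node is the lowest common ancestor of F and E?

D

F's ancestor chain is F, O, D and E's is E, H, D; they first meet at D.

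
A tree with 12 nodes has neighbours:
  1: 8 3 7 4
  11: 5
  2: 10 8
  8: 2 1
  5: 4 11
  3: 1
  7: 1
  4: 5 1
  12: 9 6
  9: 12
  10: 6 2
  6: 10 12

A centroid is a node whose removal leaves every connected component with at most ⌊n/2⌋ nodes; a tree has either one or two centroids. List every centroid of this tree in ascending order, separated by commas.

Delete 1: the remaining components have sizes 6, 3, 1, 1. Max 6 ≤ 6, so 1 is a centroid.
8 is adjacent to 1 and is also a centroid (the largest component after removing it is likewise 6).

1, 8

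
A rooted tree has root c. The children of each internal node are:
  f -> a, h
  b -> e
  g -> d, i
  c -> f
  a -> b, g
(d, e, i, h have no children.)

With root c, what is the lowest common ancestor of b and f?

f

Path b→root: b a f c; path f→root: f c.
First common node: f.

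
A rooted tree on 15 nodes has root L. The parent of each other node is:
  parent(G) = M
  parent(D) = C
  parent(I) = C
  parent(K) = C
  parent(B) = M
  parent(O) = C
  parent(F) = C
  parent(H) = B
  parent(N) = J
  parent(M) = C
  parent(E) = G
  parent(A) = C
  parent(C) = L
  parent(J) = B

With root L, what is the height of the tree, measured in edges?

A deepest node is N, reached by L → C → M → B → J → N.
That path has 5 edges, so the height is 5.

5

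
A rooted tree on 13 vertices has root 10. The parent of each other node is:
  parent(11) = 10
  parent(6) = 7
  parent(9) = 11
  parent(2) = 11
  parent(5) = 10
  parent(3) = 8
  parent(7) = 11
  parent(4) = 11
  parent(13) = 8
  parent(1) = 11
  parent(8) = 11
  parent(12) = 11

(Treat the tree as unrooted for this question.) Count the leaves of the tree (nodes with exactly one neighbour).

Degree-1 nodes: 1, 2, 3, 4, 5, 6, 9, 12, 13 — 9 of them.

9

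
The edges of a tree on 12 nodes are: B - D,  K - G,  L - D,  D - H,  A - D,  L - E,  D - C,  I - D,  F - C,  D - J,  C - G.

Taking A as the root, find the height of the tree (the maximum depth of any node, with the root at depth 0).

4

K sits deepest: A–D–C–G–K — 4 edges from the root.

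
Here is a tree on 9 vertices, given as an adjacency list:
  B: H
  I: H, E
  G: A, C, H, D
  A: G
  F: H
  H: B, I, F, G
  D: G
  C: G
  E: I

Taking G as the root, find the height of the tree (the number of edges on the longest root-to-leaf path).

3

E sits deepest: G-H-I-E — 3 edges from the root.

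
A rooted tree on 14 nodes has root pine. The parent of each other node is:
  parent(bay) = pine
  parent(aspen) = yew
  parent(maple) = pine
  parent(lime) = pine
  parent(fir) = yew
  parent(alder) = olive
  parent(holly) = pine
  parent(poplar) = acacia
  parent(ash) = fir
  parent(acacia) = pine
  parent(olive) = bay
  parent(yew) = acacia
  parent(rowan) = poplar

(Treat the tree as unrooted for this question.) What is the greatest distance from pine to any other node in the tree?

Distances from pine peak at 4, attained at ash.
pine–acacia–yew–fir–ash

4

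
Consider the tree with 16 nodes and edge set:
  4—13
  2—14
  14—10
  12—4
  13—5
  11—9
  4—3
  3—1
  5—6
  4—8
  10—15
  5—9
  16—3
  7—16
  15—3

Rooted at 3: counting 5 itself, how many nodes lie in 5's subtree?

Descendants of 5 (including itself): 5, 6, 9, 11. That's 4.

4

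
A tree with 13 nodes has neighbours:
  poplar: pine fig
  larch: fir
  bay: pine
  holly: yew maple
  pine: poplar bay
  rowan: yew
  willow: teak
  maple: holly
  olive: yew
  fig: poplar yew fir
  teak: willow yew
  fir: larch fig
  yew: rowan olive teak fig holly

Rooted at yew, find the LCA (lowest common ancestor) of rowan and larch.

yew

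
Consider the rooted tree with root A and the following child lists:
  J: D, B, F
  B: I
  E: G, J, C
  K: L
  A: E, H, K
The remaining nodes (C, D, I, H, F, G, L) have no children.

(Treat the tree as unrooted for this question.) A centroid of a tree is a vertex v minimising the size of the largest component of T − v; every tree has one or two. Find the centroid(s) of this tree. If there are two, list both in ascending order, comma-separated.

Removing E splits the tree into components of sizes 5, 4, 1, 1; the largest is 5 ≤ ⌊12/2⌋ = 6.
No neighbour of E does as well, so E is the unique centroid.

E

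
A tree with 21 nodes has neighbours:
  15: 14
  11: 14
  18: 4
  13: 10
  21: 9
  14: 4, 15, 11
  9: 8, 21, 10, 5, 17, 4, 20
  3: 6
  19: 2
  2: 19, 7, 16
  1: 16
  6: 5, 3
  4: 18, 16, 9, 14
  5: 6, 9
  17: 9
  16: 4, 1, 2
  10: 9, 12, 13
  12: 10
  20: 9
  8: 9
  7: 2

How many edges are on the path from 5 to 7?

Walking from 5: 5 – 9 – 4 – 16 – 2 – 7. Length 5.

5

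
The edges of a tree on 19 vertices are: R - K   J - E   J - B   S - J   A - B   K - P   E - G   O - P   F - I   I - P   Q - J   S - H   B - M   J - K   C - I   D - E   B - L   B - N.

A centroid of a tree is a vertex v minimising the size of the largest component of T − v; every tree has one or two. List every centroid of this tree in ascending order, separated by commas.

J

Delete J: the remaining components have sizes 7, 5, 3, 2, 1. Max 7 ≤ 9, so J is a centroid.
Every other node leaves some component of size > 9, so the centroid is unique.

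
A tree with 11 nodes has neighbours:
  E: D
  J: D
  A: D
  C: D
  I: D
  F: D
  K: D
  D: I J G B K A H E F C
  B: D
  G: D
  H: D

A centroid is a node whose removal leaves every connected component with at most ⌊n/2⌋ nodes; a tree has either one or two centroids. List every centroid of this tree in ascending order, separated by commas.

D

Removing D splits the tree into components of sizes 1, 1, 1, 1, 1, 1, 1, 1, 1, 1; the largest is 1 ≤ ⌊11/2⌋ = 5.
Every other node leaves some component of size > 5, so the centroid is unique.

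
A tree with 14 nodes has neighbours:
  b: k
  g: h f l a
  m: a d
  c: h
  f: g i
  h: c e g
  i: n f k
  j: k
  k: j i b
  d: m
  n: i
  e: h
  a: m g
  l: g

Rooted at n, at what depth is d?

6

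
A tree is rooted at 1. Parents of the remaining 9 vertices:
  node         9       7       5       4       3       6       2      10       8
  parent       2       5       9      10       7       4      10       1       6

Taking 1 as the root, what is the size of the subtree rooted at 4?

4's subtree: {4, 6, 8}, size 3.

3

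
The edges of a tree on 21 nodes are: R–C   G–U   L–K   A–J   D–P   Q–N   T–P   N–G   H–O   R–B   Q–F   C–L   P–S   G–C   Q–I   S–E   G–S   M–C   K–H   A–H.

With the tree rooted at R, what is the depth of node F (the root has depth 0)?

5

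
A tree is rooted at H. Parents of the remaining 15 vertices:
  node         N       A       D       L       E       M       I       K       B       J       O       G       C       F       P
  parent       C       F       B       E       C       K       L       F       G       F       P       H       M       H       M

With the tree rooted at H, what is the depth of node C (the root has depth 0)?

Path from H to C: H → F → K → M → C, which has 4 edges.

4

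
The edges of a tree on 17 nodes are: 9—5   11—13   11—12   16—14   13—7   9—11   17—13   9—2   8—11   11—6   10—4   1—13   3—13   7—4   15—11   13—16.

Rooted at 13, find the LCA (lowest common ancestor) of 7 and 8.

7's ancestor chain is 7, 13 and 8's is 8, 11, 13; they first meet at 13.

13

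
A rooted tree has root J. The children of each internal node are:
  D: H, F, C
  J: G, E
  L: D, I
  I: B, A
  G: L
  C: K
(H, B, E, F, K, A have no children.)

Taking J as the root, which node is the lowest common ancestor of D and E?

Path D→root: D L G J; path E→root: E J.
First common node: J.

J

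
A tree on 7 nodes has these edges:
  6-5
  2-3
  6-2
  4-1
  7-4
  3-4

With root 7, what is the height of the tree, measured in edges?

A deepest node is 5, reached by 7 – 4 – 3 – 2 – 6 – 5.
That path has 5 edges, so the height is 5.

5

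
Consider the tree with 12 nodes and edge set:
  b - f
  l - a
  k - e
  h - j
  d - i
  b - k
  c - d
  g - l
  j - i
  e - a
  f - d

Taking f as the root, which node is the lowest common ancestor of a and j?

a's ancestor chain is a, e, k, b, f and j's is j, i, d, f; they first meet at f.

f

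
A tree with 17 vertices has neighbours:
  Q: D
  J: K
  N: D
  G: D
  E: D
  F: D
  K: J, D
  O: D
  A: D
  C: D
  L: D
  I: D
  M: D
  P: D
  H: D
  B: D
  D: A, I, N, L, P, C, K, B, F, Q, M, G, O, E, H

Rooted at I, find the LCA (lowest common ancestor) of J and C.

Ancestors of J (toward the root): J, K, D, I.
Ancestors of C: C, D, I.
The deepest node appearing in both lists is D.

D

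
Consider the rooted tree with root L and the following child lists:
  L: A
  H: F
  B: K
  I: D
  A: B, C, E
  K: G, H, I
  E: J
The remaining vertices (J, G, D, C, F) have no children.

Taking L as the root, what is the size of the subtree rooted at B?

7

B's subtree: {B, K, H, I, G, F, D}, size 7.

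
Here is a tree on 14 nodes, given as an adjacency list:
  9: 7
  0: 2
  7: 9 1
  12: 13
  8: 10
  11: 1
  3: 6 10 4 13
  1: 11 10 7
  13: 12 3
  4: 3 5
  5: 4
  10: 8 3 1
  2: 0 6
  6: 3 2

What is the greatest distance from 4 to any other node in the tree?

A farthest node from 4 is 9.
The path 4-3-10-1-7-9 has 5 edges.

5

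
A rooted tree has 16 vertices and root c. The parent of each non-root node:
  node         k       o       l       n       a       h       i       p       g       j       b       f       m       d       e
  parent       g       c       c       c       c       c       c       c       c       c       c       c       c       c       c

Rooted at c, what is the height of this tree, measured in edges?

2

The longest root-to-leaf path is c–g–k (2 edges).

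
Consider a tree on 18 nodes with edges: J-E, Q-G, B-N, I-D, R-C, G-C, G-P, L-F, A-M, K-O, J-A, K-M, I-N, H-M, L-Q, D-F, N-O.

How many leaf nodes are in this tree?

5

Degree-1 nodes: B, E, H, P, R — 5 of them.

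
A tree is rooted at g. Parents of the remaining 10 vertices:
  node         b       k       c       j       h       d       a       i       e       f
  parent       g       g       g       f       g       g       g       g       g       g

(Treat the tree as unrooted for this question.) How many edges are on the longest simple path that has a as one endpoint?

The node farthest from a is j, via a–g–f–j — 3 edges.

3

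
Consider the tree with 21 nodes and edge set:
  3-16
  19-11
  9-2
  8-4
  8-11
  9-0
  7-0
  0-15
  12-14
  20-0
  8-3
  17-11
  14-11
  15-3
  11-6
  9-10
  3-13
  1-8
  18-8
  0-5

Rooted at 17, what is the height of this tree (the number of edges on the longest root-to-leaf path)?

A deepest node is 10, reached by 17 → 11 → 8 → 3 → 15 → 0 → 9 → 10.
That path has 7 edges, so the height is 7.

7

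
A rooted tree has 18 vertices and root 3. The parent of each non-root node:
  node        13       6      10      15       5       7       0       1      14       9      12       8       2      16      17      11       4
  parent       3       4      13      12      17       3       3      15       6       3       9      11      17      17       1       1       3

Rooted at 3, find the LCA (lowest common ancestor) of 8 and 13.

3

Path 8→root: 8 11 1 15 12 9 3; path 13→root: 13 3.
First common node: 3.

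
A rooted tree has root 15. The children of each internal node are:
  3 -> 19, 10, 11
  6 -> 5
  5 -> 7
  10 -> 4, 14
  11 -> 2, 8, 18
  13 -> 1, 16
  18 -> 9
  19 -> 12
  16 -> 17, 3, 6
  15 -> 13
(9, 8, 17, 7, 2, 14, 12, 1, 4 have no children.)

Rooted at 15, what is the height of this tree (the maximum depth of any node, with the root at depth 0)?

The longest root-to-leaf path is 15-13-16-3-11-18-9 (6 edges).

6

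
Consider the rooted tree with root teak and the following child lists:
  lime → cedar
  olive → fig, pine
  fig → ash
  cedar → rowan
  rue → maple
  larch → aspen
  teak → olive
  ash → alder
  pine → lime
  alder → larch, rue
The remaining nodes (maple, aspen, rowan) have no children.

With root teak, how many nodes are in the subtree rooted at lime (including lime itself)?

Descendants of lime (including itself): lime, cedar, rowan. That's 3.

3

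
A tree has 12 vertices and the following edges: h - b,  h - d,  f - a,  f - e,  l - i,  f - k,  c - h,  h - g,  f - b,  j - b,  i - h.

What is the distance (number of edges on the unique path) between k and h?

k - f - b - h: 3 edges.

3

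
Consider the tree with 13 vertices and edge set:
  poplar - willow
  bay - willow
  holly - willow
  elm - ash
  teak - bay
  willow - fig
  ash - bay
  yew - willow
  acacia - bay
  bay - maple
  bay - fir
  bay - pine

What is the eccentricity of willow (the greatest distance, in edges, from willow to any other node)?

A farthest node from willow is elm.
The path willow–bay–ash–elm has 3 edges.

3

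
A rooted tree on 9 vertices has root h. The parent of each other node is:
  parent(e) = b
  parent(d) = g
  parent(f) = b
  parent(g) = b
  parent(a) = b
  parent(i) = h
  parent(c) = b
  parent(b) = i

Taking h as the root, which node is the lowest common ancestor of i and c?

Path i→root: i h; path c→root: c b i h.
First common node: i.

i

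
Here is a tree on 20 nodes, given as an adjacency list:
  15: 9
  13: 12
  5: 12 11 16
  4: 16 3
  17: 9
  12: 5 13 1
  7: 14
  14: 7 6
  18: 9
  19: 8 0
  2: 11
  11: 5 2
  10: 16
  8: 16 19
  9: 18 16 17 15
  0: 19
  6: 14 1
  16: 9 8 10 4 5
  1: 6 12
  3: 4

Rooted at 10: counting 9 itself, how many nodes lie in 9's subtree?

4

Descendants of 9 (including itself): 9, 17, 18, 15. That's 4.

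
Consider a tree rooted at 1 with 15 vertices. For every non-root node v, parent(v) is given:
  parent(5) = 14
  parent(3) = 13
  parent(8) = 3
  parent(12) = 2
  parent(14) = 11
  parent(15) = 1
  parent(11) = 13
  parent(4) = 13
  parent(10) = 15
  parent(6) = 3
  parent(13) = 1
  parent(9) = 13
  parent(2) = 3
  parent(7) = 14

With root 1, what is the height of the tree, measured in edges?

4

The longest root-to-leaf path is 1–13–3–2–12 (4 edges).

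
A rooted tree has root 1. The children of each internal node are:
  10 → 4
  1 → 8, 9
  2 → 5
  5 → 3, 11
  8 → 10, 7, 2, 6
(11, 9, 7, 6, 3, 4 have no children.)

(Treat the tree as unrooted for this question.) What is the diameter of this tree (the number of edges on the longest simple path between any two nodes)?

5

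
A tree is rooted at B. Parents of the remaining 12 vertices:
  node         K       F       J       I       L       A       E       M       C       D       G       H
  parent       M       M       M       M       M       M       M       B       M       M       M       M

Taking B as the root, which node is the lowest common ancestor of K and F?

M

Ancestors of K (toward the root): K, M, B.
Ancestors of F: F, M, B.
The deepest node appearing in both lists is M.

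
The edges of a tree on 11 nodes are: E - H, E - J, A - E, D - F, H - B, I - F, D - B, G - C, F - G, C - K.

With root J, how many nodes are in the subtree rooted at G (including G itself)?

Descendants of G (including itself): G, C, K. That's 3.

3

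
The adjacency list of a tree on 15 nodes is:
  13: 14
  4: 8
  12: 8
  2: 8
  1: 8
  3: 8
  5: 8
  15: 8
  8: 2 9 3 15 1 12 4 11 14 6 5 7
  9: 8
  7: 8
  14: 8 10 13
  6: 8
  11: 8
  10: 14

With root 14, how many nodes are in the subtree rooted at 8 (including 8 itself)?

12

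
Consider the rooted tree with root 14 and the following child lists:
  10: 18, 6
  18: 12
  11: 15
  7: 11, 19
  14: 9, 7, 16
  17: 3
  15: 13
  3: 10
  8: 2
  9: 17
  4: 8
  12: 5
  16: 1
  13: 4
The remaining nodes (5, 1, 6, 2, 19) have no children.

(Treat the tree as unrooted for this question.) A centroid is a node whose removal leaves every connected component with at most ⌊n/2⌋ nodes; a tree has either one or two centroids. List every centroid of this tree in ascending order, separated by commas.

If 14 is removed the pieces have sizes 8, 8, 2, all ≤ ⌊19/2⌋ = 9.
No neighbour of 14 does as well, so 14 is the unique centroid.

14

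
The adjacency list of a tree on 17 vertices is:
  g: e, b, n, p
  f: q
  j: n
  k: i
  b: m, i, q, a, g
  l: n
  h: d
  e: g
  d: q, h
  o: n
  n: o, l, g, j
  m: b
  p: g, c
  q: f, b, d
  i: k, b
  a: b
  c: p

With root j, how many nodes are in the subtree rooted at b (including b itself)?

9

The subtree rooted at b contains: b, a, q, m, i, f, d, k, h — 9 nodes.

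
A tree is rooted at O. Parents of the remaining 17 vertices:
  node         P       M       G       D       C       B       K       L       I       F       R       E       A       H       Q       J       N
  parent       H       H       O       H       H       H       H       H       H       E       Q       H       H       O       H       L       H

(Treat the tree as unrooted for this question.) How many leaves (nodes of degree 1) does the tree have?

Exactly 13 nodes have a single neighbour: A, B, C, D, F, G, I, J, K, M, N, P, R.

13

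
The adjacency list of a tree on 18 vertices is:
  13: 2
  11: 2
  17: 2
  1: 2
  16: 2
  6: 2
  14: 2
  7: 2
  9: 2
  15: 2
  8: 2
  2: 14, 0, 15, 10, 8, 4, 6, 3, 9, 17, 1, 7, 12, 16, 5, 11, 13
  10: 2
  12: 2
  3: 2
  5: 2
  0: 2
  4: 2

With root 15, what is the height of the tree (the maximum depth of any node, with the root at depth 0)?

2

10 sits deepest: 15–2–10 — 2 edges from the root.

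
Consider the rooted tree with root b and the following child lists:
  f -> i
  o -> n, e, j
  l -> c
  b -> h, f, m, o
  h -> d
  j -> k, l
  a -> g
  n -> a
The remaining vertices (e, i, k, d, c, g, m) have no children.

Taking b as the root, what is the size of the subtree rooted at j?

Descendants of j (including itself): j, l, k, c. That's 4.

4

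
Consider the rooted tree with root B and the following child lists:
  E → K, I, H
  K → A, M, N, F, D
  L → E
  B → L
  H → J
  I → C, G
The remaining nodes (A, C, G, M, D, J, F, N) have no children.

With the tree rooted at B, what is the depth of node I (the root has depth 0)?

B – L – E – I — 3 edges.

3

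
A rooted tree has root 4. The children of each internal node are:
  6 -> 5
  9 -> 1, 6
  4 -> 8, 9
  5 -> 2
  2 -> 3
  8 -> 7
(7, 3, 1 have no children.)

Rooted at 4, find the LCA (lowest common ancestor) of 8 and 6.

Ancestors of 8 (toward the root): 8, 4.
Ancestors of 6: 6, 9, 4.
The deepest node appearing in both lists is 4.

4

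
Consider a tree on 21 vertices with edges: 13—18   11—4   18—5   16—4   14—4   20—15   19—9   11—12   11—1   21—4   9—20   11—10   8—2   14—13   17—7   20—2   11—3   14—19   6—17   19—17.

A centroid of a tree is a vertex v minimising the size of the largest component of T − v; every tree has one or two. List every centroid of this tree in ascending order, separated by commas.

Removing 14 splits the tree into components of sizes 9, 8, 3; the largest is 9 ≤ ⌊21/2⌋ = 10.
Every other node leaves some component of size > 10, so the centroid is unique.

14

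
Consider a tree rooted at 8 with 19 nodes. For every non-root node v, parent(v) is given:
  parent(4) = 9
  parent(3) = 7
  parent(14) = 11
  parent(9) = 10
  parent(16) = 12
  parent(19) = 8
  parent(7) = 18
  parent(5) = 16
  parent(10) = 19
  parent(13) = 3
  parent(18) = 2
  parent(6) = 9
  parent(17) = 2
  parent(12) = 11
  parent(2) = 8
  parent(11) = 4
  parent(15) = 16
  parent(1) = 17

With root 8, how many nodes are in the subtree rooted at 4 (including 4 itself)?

The subtree rooted at 4 contains: 4, 11, 14, 12, 16, 15, 5 — 7 nodes.

7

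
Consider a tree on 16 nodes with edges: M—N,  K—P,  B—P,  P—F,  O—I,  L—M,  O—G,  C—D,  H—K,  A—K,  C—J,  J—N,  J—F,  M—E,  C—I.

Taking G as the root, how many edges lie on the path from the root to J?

Path from G to J: G – O – I – C – J, which has 4 edges.

4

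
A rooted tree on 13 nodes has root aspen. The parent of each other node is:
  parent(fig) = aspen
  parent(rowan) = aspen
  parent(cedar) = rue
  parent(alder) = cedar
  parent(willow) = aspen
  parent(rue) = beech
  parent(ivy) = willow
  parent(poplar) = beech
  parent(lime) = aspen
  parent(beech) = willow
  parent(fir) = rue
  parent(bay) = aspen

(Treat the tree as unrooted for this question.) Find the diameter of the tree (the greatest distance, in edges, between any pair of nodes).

BFS from alder reaches bay last, at distance 6; BFS from bay confirms no node is farther.
Path: alder-cedar-rue-beech-willow-aspen-bay.

6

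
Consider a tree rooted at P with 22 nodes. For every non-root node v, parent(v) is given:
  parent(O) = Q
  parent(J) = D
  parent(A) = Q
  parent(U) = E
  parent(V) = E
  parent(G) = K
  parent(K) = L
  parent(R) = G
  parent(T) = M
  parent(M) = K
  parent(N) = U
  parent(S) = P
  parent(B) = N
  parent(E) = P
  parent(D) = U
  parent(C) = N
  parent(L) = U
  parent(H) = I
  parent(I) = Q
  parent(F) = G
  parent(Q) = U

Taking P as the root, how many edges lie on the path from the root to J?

4

Path from P to J: P – E – U – D – J, which has 4 edges.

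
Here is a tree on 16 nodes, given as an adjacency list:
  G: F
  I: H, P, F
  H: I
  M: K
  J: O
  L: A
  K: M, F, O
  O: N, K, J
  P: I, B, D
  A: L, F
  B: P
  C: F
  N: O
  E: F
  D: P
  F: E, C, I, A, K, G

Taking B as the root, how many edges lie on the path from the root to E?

4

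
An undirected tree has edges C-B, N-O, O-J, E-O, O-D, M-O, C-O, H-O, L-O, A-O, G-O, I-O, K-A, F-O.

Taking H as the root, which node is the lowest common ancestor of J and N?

O

J's ancestor chain is J, O, H and N's is N, O, H; they first meet at O.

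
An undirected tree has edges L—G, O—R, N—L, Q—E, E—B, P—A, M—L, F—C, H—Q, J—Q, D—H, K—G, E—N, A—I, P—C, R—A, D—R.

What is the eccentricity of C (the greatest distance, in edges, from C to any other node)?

The node farthest from C is K, via C – P – A – R – D – H – Q – E – N – L – G – K — 11 edges.

11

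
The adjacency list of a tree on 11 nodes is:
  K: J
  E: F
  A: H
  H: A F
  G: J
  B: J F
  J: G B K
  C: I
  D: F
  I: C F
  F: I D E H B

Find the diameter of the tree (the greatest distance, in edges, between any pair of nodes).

5

Starting from A, a farthest node is K at distance 5.
One longest path: A - H - F - B - J - K.
So the diameter is 5.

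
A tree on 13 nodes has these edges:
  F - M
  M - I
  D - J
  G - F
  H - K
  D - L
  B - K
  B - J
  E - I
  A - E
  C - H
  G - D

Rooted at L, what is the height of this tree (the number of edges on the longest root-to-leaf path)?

7

A deepest node is A, reached by L–D–G–F–M–I–E–A.
That path has 7 edges, so the height is 7.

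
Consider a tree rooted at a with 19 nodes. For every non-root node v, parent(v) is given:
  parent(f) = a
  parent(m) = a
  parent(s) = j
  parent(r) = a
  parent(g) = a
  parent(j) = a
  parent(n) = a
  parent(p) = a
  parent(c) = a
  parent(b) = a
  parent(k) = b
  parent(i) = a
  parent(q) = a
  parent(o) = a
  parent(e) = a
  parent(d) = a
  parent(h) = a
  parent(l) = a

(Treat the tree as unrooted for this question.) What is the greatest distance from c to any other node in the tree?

3

Distances from c peak at 3, attained at k (s also at distance 3).
c-a-b-k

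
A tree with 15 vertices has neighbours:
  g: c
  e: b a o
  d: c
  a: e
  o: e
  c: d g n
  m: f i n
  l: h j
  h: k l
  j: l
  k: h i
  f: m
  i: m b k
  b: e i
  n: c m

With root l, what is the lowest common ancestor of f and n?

Path f→root: f m i k h l; path n→root: n m i k h l.
First common node: m.

m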